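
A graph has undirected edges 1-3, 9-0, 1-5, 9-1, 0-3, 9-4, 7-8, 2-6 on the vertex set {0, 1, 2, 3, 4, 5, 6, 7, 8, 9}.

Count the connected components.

3

From 0: component {0, 1, 3, 4, 5, 9}.
From 2: component {2, 6}.
From 7: component {7, 8}.
That's 3 components.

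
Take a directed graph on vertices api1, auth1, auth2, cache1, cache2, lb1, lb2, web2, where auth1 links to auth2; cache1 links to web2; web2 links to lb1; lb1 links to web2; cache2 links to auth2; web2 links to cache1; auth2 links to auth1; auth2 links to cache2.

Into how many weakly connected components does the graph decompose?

From api1: component {api1}.
From auth1: component {auth1, auth2, cache2}.
From cache1: component {cache1, lb1, web2}.
From lb2: component {lb2}.
That's 4 components.

4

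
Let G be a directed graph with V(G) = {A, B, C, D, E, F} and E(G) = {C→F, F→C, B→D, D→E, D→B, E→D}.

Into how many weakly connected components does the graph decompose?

From A: component {A}.
From B: component {B, D, E}.
From C: component {C, F}.
That's 3 components.

3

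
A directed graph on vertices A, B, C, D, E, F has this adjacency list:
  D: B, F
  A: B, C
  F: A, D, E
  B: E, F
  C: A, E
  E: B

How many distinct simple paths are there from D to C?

2

D→B→F→A→C
D→F→A→C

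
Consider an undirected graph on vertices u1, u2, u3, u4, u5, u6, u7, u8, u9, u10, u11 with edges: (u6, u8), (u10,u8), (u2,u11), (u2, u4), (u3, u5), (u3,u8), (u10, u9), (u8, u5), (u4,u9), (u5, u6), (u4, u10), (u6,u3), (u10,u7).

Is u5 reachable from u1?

u1 has no edges, so nothing is reachable from it.

No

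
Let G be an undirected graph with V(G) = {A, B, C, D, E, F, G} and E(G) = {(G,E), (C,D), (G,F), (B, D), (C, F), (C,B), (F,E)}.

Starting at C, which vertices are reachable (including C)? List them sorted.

Start at C.
Its neighbours: B, D, F.
Then their neighbours: E, G.
Nothing further is reachable.

B, C, D, E, F, G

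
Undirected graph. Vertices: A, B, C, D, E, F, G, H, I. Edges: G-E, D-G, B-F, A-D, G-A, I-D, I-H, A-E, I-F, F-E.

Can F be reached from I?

Yes

Explore from I.
Distance 1: reach D, F, H.
Found F.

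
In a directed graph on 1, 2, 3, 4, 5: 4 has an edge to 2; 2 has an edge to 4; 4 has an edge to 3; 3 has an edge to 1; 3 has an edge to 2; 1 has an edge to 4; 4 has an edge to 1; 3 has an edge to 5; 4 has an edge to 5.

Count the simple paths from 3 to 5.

3

3→1→4→5
3→2→4→5
3→5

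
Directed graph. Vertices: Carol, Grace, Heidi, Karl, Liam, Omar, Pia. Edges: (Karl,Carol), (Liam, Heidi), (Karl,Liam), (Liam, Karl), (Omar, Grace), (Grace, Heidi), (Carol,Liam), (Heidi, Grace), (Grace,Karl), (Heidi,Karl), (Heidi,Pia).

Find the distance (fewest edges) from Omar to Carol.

Distance 0: Omar.
Distance 1: Grace.
Distance 2: Heidi, Karl.
Distance 3: Carol, Liam, Pia — contains Carol.

3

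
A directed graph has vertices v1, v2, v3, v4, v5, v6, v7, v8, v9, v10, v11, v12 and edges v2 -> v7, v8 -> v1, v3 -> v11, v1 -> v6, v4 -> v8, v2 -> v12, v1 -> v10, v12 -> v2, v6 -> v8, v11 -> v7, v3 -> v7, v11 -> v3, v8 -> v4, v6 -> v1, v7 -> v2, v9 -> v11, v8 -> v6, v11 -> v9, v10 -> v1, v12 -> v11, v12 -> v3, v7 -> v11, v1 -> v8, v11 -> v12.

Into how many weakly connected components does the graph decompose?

From v1: component {v1, v4, v6, v8, v10}.
From v2: component {v2, v3, v7, v9, v11, v12}.
From v5: component {v5}.
That's 3 components.

3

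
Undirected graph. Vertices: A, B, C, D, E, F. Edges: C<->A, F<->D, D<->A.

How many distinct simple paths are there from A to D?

A–D

1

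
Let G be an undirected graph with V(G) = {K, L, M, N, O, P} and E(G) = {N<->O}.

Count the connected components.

From K: component {K}.
From L: component {L}.
From M: component {M}.
From N: component {N, O}.
From P: component {P}.
That's 5 components.

5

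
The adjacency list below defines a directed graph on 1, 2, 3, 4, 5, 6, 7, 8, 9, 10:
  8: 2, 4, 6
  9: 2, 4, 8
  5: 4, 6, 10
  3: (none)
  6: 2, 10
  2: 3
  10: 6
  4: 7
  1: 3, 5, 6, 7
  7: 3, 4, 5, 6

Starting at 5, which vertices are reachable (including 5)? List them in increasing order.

2, 3, 4, 5, 6, 7, 10

Start at 5.
Its neighbours: 4, 6, 10.
Then their neighbours: 2, 7.
Then next layer: 3.
Nothing further is reachable.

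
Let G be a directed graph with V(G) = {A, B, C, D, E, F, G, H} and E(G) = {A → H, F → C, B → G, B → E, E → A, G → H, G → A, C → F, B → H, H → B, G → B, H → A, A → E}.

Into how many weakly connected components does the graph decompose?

3

From A: component {A, B, E, G, H}.
From C: component {C, F}.
From D: component {D}.
That's 3 components.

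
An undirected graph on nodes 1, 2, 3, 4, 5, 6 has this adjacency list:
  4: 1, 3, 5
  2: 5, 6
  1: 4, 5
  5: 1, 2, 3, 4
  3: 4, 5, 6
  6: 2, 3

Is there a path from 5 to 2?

Explore from 5.
Distance 1: reach 1, 2, 3, 4.
Found 2.

Yes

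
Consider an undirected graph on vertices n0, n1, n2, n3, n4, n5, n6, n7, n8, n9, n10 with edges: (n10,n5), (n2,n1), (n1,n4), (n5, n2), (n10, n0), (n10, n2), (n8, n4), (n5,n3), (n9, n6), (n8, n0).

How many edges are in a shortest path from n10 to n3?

2

Distance 0: n10.
Distance 1: n0, n2, n5.
Distance 2: n1, n3, n8 — contains n3.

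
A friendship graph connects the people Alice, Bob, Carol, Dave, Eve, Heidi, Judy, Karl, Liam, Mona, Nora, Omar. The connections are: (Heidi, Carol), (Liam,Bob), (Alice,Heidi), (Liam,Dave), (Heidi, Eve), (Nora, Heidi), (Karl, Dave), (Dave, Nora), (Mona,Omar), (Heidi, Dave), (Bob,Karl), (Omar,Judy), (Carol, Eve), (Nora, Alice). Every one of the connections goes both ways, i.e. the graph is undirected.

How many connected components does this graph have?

2

From Alice: component {Alice, Bob, Carol, Dave, Eve, Heidi, Karl, Liam, Nora}.
From Judy: component {Judy, Mona, Omar}.
That's 2 components.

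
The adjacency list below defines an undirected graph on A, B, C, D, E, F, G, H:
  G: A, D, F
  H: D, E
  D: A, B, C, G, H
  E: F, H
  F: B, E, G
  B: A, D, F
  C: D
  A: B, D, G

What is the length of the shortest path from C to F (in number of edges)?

Distance 0: C.
Distance 1: D.
Distance 2: A, B, G, H.
Distance 3: E, F — contains F.

3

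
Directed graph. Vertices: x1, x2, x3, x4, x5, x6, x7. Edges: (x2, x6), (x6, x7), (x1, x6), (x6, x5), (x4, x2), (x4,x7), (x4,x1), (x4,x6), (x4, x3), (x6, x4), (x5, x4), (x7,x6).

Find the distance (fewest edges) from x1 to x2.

Distance 0: x1.
Distance 1: x6.
Distance 2: x4, x5, x7.
Distance 3: x2, x3 — contains x2.

3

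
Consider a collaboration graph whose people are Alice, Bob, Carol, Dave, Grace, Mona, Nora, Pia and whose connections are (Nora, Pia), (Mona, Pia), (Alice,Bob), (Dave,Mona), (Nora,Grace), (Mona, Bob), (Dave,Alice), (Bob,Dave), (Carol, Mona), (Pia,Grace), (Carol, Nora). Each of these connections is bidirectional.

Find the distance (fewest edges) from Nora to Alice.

4

Distance 0: Nora.
Distance 1: Carol, Grace, Pia.
Distance 2: Mona.
Distance 3: Bob, Dave.
Distance 4: Alice — contains Alice.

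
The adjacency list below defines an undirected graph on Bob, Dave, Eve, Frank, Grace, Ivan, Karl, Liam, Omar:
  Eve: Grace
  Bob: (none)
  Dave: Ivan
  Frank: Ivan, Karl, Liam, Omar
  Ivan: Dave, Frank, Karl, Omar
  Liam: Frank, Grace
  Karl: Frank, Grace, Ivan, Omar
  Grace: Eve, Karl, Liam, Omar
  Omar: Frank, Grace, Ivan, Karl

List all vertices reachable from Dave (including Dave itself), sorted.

Start at Dave.
Its neighbours: Ivan.
Then their neighbours: Frank, Karl, Omar.
Then next layer: Grace, Liam.
Then next layer: Eve.
Nothing further is reachable.

Dave, Eve, Frank, Grace, Ivan, Karl, Liam, Omar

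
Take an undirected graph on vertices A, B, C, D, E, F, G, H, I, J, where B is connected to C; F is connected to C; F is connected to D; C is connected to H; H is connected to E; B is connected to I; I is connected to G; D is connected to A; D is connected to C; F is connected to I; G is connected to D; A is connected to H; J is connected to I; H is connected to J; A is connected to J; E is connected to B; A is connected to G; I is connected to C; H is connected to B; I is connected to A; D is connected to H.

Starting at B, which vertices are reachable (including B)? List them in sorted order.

A, B, C, D, E, F, G, H, I, J

Start at B.
Its neighbours: C, E, H, I.
Then their neighbours: A, D, F, G, J.
Every vertex is now reached.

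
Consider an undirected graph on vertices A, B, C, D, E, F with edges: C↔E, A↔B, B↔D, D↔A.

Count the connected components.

From A: component {A, B, D}.
From C: component {C, E}.
From F: component {F}.
That's 3 components.

3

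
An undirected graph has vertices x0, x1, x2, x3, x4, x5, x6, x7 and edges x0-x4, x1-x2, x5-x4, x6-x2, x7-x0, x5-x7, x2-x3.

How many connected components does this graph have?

2

From x0: component {x0, x4, x5, x7}.
From x1: component {x1, x2, x3, x6}.
That's 2 components.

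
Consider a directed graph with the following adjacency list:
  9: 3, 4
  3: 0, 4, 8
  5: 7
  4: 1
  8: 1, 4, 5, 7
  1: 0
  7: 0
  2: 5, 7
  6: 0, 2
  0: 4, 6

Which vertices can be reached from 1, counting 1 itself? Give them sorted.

0, 1, 2, 4, 5, 6, 7

Start at 1.
Its neighbours: 0.
Then their neighbours: 4, 6.
Then next layer: 2.
Then next layer: 5, 7.
Nothing further is reachable.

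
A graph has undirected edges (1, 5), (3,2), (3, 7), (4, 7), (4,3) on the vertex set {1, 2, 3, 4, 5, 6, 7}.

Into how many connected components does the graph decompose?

From 1: component {1, 5}.
From 2: component {2, 3, 4, 7}.
From 6: component {6}.
That's 3 components.

3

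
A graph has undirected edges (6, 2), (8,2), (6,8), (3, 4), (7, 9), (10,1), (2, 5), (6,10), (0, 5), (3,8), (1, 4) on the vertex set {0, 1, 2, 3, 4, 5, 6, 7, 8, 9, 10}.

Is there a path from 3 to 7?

No

Explore from 3.
Distance 1: reach 4, 8.
Distance 2: reach 1, 2, 6.
Distance 3: reach 5, 10.
Distance 4: reach 0.
The search is exhausted without reaching 7; it lies in a different component.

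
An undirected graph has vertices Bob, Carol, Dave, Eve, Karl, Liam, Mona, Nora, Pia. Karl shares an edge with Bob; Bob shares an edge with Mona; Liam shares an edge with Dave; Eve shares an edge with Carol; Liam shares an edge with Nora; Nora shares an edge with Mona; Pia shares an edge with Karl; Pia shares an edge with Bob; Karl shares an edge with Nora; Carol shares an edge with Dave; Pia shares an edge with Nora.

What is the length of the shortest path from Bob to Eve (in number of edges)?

Distance 0: Bob.
Distance 1: Karl, Mona, Pia.
Distance 2: Nora.
Distance 3: Liam.
Distance 4: Dave.
Distance 5: Carol.
Distance 6: Eve — contains Eve.

6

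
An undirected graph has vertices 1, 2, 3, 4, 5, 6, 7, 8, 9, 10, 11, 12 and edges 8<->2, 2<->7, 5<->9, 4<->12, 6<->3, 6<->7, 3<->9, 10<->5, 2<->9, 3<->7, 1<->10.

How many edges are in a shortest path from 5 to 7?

Distance 0: 5.
Distance 1: 9, 10.
Distance 2: 1, 2, 3.
Distance 3: 6, 7, 8 — contains 7.

3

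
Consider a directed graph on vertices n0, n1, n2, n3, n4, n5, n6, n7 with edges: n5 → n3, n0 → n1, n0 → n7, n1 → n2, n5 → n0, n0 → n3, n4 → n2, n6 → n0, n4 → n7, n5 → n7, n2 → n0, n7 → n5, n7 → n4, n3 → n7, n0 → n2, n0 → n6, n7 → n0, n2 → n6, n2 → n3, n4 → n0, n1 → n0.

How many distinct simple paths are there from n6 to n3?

5

n6→n0→n1→n2→n3
n6→n0→n2→n3
n6→n0→n3
n6→n0→n7→n4→n2→n3
n6→n0→n7→n5→n3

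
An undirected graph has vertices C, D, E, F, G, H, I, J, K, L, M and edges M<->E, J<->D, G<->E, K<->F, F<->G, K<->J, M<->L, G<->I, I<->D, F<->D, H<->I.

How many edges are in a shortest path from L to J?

6

Distance 0: L.
Distance 1: M.
Distance 2: E.
Distance 3: G.
Distance 4: F, I.
Distance 5: D, H, K.
Distance 6: J — contains J.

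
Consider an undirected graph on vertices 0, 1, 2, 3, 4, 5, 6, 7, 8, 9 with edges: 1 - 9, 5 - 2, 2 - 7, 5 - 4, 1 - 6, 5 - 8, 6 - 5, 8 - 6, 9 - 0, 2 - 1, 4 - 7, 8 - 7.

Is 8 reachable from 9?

Yes

Explore from 9.
Distance 1: reach 0, 1.
Distance 2: reach 2, 6.
Distance 3: reach 5, 7, 8.
Found 8.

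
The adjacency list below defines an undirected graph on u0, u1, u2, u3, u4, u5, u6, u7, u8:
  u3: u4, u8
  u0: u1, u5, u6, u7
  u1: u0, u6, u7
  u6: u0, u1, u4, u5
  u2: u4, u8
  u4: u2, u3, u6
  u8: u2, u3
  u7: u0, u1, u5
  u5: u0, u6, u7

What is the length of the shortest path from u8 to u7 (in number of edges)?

5

Distance 0: u8.
Distance 1: u2, u3.
Distance 2: u4.
Distance 3: u6.
Distance 4: u0, u1, u5.
Distance 5: u7 — contains u7.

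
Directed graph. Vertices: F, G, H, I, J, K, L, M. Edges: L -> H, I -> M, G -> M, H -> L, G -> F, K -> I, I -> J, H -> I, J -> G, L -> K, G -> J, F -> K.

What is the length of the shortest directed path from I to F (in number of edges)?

Distance 0: I.
Distance 1: J, M.
Distance 2: G.
Distance 3: F — contains F.

3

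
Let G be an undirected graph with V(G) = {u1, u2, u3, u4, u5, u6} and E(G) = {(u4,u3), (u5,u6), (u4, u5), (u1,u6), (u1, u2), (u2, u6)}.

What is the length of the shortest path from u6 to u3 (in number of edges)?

3

Distance 0: u6.
Distance 1: u1, u2, u5.
Distance 2: u4.
Distance 3: u3 — contains u3.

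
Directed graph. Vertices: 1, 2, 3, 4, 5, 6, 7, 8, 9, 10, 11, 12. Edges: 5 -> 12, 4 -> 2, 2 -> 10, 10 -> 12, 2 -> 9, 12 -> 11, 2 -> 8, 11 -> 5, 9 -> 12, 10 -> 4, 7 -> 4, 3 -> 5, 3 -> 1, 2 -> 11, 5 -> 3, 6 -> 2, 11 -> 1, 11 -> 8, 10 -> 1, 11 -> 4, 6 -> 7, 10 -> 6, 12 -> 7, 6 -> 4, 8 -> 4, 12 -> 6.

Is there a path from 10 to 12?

Explore from 10.
Distance 1: reach 1, 4, 6, 12.
Found 12.

Yes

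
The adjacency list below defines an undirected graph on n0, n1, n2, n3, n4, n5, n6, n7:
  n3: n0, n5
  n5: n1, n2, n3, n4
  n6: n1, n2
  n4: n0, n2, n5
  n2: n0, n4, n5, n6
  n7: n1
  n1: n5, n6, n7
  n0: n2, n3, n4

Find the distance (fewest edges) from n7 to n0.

Distance 0: n7.
Distance 1: n1.
Distance 2: n5, n6.
Distance 3: n2, n3, n4.
Distance 4: n0 — contains n0.

4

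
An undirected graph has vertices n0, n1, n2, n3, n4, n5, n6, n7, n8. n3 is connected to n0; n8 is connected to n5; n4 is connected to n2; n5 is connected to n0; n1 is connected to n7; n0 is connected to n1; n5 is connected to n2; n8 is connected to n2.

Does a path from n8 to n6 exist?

Explore from n8.
Distance 1: reach n2, n5.
Distance 2: reach n0, n4.
Distance 3: reach n1, n3.
Distance 4: reach n7.
The search is exhausted without reaching n6; it lies in a different component.

No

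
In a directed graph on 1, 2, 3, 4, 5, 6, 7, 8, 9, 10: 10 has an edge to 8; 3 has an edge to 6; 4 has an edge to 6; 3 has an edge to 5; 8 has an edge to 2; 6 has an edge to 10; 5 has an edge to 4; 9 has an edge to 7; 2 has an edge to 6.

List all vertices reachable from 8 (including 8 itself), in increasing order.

2, 6, 8, 10

Start at 8.
Its neighbours: 2.
Then their neighbours: 6.
Then next layer: 10.
Nothing further is reachable.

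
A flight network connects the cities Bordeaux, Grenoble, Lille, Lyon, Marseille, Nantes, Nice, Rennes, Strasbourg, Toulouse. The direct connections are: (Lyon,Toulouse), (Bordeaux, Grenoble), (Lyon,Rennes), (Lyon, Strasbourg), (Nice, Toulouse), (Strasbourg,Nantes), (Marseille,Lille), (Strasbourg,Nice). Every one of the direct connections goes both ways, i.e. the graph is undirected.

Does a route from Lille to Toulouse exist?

No

Explore from Lille.
Distance 1: reach Marseille.
The search is exhausted without reaching Toulouse; it lies in a different component.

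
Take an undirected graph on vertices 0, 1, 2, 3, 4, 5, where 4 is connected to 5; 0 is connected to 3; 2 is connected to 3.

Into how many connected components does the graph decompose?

From 0: component {0, 2, 3}.
From 1: component {1}.
From 4: component {4, 5}.
That's 3 components.

3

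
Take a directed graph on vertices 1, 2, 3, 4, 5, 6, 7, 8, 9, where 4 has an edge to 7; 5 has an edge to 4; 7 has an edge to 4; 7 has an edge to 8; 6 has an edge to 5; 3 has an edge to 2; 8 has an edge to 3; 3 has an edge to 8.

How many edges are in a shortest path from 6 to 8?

4

Distance 0: 6.
Distance 1: 5.
Distance 2: 4.
Distance 3: 7.
Distance 4: 8 — contains 8.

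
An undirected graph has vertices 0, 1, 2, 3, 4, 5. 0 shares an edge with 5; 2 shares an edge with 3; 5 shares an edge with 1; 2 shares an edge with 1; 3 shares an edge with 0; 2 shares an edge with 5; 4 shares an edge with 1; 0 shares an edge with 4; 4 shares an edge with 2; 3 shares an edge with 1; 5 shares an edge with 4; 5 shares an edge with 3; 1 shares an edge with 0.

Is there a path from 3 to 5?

Yes

Explore from 3.
Distance 1: reach 0, 1, 2, 5.
Found 5.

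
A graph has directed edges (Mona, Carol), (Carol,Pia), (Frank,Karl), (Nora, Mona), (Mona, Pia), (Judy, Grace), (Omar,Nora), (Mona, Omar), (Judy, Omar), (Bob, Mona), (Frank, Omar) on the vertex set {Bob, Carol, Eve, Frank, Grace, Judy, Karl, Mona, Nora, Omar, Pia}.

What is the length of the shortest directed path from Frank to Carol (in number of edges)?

4

Distance 0: Frank.
Distance 1: Karl, Omar.
Distance 2: Nora.
Distance 3: Mona.
Distance 4: Carol, Pia — contains Carol.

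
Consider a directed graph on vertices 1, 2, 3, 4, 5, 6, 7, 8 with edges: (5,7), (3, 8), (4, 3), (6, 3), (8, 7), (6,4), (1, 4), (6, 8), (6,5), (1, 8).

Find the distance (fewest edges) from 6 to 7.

2

Distance 0: 6.
Distance 1: 3, 4, 5, 8.
Distance 2: 7 — contains 7.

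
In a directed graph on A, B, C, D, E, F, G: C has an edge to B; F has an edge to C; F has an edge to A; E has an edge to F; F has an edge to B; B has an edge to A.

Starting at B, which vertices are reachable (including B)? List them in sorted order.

Start at B.
Its neighbours: A.
Nothing further is reachable.

A, B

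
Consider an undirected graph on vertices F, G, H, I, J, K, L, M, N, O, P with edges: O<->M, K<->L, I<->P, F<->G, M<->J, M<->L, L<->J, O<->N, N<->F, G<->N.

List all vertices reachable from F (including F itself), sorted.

Start at F.
Its neighbours: G, N.
Then their neighbours: O.
Then next layer: M.
Then next layer: J, L.
Then next layer: K.
Nothing further is reachable.

F, G, J, K, L, M, N, O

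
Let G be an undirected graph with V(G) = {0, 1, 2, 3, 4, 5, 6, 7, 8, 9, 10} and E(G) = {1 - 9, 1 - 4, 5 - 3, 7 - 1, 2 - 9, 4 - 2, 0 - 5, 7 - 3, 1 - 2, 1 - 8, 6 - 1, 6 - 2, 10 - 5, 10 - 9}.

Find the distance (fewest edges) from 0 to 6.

Distance 0: 0.
Distance 1: 5.
Distance 2: 3, 10.
Distance 3: 7, 9.
Distance 4: 1, 2.
Distance 5: 4, 6, 8 — contains 6.

5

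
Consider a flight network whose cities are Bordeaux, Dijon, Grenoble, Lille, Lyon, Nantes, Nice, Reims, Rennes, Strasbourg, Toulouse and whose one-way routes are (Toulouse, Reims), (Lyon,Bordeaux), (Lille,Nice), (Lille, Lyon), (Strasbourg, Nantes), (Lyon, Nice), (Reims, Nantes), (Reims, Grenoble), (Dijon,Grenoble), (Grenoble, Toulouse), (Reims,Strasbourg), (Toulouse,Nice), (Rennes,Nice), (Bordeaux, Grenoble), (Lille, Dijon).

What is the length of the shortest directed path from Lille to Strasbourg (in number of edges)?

5

Distance 0: Lille.
Distance 1: Dijon, Lyon, Nice.
Distance 2: Bordeaux, Grenoble.
Distance 3: Toulouse.
Distance 4: Reims.
Distance 5: Nantes, Strasbourg — contains Strasbourg.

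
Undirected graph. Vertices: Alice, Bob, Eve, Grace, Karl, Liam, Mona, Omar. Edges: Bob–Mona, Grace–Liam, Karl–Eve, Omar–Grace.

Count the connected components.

4

From Alice: component {Alice}.
From Bob: component {Bob, Mona}.
From Eve: component {Eve, Karl}.
From Grace: component {Grace, Liam, Omar}.
That's 4 components.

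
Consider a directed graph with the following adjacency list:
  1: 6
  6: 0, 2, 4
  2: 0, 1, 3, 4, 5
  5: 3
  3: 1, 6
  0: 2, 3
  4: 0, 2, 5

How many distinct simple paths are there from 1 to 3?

1→6→0→2→3
1→6→0→2→4→5→3
1→6→0→2→5→3
1→6→0→3
1→6→2→0→3
1→6→2→3
1→6→2→4→0→3
1→6→2→4→5→3
... and 8 more.

16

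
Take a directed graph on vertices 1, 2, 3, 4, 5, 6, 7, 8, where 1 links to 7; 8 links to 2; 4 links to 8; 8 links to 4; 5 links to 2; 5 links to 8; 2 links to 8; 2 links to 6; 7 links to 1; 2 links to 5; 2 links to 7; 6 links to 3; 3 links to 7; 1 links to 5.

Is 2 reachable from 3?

Explore from 3.
Distance 1: reach 7.
Distance 2: reach 1.
Distance 3: reach 5.
Distance 4: reach 2, 8.
Found 2.

Yes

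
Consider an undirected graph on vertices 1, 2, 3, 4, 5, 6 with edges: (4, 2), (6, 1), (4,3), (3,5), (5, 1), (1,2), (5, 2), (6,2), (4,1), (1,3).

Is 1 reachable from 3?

Explore from 3.
Distance 1: reach 1, 4, 5.
Found 1.

Yes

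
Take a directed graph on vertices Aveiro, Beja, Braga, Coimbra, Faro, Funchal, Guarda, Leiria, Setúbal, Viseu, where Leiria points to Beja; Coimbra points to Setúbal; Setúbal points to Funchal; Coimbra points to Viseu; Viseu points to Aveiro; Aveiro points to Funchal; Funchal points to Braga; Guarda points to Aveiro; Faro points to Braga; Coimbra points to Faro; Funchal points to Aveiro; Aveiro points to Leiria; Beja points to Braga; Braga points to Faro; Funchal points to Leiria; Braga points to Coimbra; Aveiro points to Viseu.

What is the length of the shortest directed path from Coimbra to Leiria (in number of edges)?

3

Distance 0: Coimbra.
Distance 1: Faro, Setúbal, Viseu.
Distance 2: Aveiro, Braga, Funchal.
Distance 3: Leiria — contains Leiria.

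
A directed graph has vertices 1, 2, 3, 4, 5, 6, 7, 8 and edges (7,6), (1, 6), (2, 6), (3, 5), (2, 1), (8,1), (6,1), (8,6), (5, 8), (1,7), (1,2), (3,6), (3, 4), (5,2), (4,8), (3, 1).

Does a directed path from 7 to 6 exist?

Yes

Explore from 7.
Distance 1: reach 6.
Found 6.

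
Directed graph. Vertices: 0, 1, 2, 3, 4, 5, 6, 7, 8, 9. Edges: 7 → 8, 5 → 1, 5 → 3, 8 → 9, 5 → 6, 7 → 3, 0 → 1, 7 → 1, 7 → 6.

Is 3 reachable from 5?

Yes

Explore from 5.
Distance 1: reach 1, 3, 6.
Found 3.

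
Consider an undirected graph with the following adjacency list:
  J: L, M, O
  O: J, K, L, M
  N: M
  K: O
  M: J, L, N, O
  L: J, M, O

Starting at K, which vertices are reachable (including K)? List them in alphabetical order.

J, K, L, M, N, O

Start at K.
Its neighbours: O.
Then their neighbours: J, L, M.
Then next layer: N.
Every vertex is now reached.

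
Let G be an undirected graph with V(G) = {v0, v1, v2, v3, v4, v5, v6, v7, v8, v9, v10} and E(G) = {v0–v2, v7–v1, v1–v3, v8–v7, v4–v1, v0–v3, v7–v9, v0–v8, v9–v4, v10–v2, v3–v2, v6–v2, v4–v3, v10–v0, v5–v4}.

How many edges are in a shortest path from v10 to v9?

Distance 0: v10.
Distance 1: v0, v2.
Distance 2: v3, v6, v8.
Distance 3: v1, v4, v7.
Distance 4: v5, v9 — contains v9.

4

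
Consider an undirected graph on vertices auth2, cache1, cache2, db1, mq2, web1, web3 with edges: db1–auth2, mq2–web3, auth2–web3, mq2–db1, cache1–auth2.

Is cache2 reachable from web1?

web1 has no edges, so nothing is reachable from it.

No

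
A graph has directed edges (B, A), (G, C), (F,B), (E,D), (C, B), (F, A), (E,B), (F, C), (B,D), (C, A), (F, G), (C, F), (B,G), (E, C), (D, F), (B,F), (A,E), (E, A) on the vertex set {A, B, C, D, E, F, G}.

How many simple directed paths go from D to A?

D→F→A
D→F→B→A
D→F→B→G→C→A
D→F→C→A
D→F→C→B→A
D→F→G→C→A
D→F→G→C→B→A

7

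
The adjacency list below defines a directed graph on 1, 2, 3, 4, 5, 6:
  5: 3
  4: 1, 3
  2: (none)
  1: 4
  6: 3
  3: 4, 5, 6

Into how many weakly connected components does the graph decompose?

2

From 1: component {1, 3, 4, 5, 6}.
From 2: component {2}.
That's 2 components.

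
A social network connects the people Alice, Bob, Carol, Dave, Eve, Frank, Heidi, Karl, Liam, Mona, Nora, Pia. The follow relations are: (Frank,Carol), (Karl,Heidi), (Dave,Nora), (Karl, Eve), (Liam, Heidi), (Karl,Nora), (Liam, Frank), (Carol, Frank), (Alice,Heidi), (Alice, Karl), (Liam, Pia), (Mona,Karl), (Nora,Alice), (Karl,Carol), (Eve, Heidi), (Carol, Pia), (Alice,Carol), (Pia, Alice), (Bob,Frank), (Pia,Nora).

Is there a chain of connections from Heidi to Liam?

No

Heidi has no outgoing edges, so nothing is reachable from it.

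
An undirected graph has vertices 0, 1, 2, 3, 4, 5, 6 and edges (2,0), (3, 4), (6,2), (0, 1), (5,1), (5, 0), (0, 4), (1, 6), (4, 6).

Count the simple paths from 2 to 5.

2–0–1–5
2–0–4–6–1–5
2–0–5
2–6–1–0–5
2–6–1–5
2–6–4–0–1–5
2–6–4–0–5

7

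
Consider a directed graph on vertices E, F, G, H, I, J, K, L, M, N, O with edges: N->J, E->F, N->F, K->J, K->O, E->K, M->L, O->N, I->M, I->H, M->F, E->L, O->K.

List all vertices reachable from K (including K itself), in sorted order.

Start at K.
Its neighbours: J, O.
Then their neighbours: N.
Then next layer: F.
Nothing further is reachable.

F, J, K, N, O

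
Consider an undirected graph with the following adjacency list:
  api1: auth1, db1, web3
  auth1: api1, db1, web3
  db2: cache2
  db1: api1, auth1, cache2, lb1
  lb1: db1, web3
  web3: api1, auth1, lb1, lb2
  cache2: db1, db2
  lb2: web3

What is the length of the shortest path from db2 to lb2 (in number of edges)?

5

Distance 0: db2.
Distance 1: cache2.
Distance 2: db1.
Distance 3: api1, auth1, lb1.
Distance 4: web3.
Distance 5: lb2 — contains lb2.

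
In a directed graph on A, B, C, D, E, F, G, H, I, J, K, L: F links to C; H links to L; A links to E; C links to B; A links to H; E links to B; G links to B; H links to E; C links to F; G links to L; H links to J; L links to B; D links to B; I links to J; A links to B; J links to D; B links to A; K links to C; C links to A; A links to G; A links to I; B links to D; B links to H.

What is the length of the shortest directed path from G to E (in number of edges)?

Distance 0: G.
Distance 1: B, L.
Distance 2: A, D, H.
Distance 3: E, I, J — contains E.

3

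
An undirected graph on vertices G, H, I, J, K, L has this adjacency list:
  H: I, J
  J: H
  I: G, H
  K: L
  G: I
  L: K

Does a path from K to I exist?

No

Explore from K.
Distance 1: reach L.
The search is exhausted without reaching I; it lies in a different component.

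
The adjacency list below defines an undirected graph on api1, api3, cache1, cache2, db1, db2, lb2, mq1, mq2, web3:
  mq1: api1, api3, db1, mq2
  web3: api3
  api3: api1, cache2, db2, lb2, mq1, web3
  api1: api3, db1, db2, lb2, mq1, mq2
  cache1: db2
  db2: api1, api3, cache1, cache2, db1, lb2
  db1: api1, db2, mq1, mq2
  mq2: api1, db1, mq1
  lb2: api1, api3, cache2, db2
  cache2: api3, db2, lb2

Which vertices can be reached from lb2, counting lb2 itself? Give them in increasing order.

Start at lb2.
Its neighbours: api1, api3, cache2, db2.
Then their neighbours: cache1, db1, mq1, mq2, web3.
Every vertex is now reached.

api1, api3, cache1, cache2, db1, db2, lb2, mq1, mq2, web3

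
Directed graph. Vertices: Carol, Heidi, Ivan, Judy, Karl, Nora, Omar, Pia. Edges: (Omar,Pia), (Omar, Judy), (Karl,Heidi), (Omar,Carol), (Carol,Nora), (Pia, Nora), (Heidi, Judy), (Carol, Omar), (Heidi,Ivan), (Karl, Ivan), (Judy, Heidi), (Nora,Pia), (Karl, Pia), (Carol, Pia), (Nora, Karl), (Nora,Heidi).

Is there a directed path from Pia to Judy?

Yes

Explore from Pia.
Distance 1: reach Nora.
Distance 2: reach Heidi, Karl.
Distance 3: reach Ivan, Judy.
Found Judy.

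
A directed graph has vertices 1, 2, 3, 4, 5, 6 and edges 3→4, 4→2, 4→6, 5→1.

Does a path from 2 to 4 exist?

2 has no outgoing edges, so nothing is reachable from it.

No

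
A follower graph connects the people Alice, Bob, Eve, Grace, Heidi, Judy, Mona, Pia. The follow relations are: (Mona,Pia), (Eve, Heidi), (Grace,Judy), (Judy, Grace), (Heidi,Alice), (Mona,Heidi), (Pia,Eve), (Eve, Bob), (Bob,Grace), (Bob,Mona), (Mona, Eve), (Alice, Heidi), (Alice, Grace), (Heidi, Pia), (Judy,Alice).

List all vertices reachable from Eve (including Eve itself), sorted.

Alice, Bob, Eve, Grace, Heidi, Judy, Mona, Pia

Start at Eve.
Its neighbours: Bob, Heidi.
Then their neighbours: Alice, Grace, Mona, Pia.
Then next layer: Judy.
Every vertex is now reached.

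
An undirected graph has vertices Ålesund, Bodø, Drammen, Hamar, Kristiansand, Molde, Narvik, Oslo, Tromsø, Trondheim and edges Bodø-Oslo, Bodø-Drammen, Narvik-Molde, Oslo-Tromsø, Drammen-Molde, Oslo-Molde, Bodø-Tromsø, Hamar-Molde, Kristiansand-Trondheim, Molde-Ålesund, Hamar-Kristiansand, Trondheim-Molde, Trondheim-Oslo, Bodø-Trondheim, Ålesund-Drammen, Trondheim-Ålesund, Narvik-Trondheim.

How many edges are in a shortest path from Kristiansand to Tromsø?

3

Distance 0: Kristiansand.
Distance 1: Hamar, Trondheim.
Distance 2: Ålesund, Bodø, Molde, Narvik, Oslo.
Distance 3: Drammen, Tromsø — contains Tromsø.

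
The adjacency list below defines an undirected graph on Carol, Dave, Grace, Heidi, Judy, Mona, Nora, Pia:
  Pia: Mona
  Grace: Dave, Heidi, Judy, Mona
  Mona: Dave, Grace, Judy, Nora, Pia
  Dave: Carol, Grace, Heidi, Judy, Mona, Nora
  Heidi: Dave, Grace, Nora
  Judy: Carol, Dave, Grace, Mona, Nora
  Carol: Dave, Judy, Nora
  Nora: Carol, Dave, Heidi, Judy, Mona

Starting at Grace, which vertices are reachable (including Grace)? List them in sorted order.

Carol, Dave, Grace, Heidi, Judy, Mona, Nora, Pia

Start at Grace.
Its neighbours: Dave, Heidi, Judy, Mona.
Then their neighbours: Carol, Nora, Pia.
Every vertex is now reached.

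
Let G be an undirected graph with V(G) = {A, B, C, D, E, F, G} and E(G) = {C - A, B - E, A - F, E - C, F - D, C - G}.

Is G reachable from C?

Explore from C.
Distance 1: reach A, E, G.
Found G.

Yes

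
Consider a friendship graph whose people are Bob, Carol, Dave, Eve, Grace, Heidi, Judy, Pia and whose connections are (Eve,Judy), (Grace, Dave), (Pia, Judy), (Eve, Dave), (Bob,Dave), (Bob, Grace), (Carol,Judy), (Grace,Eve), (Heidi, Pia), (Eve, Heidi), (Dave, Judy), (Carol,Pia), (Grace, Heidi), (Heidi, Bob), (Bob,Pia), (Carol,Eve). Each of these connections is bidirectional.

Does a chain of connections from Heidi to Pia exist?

Explore from Heidi.
Distance 1: reach Bob, Eve, Grace, Pia.
Found Pia.

Yes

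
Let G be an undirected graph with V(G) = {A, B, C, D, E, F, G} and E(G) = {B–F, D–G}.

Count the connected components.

From A: component {A}.
From B: component {B, F}.
From C: component {C}.
From D: component {D, G}.
From E: component {E}.
That's 5 components.

5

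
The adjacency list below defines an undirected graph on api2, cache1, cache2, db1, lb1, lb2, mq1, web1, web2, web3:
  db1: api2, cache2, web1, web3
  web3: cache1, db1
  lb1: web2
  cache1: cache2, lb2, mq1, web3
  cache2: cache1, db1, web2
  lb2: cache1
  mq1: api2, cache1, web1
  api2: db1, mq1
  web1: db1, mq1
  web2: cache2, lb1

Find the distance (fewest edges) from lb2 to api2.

Distance 0: lb2.
Distance 1: cache1.
Distance 2: cache2, mq1, web3.
Distance 3: api2, db1, web1, web2 — contains api2.

3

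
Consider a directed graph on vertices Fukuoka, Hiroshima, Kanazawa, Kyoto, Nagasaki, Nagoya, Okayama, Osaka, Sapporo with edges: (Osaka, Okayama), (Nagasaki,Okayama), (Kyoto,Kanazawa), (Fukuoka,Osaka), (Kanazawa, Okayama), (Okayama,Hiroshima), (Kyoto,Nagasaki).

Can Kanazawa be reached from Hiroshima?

No

Hiroshima has no outgoing edges, so nothing is reachable from it.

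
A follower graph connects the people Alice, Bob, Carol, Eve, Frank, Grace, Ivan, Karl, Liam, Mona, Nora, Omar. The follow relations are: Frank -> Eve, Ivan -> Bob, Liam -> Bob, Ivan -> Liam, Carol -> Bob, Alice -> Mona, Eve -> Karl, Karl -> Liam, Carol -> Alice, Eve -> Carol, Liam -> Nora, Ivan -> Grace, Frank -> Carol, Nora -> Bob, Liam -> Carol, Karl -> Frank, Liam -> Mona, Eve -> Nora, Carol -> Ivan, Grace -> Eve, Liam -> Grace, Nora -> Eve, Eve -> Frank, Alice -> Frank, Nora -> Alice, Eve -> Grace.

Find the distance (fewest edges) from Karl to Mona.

Distance 0: Karl.
Distance 1: Frank, Liam.
Distance 2: Bob, Carol, Eve, Grace, Mona, Nora — contains Mona.

2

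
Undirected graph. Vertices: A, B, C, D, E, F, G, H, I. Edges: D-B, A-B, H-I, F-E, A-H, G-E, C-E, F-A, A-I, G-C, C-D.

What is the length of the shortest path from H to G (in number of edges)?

4

Distance 0: H.
Distance 1: A, I.
Distance 2: B, F.
Distance 3: D, E.
Distance 4: C, G — contains G.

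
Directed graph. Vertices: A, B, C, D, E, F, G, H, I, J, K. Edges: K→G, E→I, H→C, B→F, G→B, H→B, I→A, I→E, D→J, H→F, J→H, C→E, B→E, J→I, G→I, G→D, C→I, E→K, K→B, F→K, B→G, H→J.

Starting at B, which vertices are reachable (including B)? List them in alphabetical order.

A, B, C, D, E, F, G, H, I, J, K

Start at B.
Its neighbours: E, F, G.
Then their neighbours: D, I, K.
Then next layer: A, J.
Then next layer: H.
Then next layer: C.
Every vertex is now reached.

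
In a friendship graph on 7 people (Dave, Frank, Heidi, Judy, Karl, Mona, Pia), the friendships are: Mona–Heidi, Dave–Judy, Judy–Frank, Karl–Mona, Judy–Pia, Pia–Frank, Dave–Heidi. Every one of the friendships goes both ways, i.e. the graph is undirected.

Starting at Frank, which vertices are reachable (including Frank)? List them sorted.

Dave, Frank, Heidi, Judy, Karl, Mona, Pia

Start at Frank.
Its neighbours: Judy, Pia.
Then their neighbours: Dave.
Then next layer: Heidi.
Then next layer: Mona.
Then next layer: Karl.
Every vertex is now reached.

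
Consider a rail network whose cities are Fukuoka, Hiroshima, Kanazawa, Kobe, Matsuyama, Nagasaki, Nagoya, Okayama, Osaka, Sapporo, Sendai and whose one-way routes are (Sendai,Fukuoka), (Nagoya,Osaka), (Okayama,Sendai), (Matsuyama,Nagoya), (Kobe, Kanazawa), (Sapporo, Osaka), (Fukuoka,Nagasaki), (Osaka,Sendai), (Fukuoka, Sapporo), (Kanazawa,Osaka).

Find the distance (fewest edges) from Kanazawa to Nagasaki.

4

Distance 0: Kanazawa.
Distance 1: Osaka.
Distance 2: Sendai.
Distance 3: Fukuoka.
Distance 4: Nagasaki, Sapporo — contains Nagasaki.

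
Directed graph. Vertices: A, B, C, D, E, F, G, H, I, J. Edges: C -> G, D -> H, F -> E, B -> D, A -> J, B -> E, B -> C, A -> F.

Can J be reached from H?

H has no outgoing edges, so nothing is reachable from it.

No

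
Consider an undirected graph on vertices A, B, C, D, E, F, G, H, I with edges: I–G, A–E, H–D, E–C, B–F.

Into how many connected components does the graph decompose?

4

From A: component {A, C, E}.
From B: component {B, F}.
From D: component {D, H}.
From G: component {G, I}.
That's 4 components.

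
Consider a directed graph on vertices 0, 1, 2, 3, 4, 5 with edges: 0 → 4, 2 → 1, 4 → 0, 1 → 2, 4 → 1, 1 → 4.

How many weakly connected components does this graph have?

3

From 0: component {0, 1, 2, 4}.
From 3: component {3}.
From 5: component {5}.
That's 3 components.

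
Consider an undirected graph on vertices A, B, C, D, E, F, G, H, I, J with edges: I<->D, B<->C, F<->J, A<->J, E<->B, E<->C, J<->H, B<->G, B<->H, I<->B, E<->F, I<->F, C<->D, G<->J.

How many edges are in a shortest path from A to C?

4

Distance 0: A.
Distance 1: J.
Distance 2: F, G, H.
Distance 3: B, E, I.
Distance 4: C, D — contains C.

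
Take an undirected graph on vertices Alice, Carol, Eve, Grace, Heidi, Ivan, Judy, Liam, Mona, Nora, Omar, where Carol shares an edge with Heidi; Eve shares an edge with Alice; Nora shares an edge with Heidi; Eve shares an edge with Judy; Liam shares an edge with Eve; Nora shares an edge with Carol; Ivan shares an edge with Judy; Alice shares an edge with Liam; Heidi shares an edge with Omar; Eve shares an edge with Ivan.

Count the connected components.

From Alice: component {Alice, Eve, Ivan, Judy, Liam}.
From Carol: component {Carol, Heidi, Nora, Omar}.
From Grace: component {Grace}.
From Mona: component {Mona}.
That's 4 components.

4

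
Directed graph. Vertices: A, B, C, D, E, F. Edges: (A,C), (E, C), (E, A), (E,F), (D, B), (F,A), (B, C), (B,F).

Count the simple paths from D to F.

1

D→B→F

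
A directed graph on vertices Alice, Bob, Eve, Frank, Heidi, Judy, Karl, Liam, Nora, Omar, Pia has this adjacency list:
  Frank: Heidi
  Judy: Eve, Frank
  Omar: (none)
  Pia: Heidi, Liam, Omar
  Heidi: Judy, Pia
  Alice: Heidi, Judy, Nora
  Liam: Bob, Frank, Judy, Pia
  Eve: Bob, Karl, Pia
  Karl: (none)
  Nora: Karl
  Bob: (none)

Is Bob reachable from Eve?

Explore from Eve.
Distance 1: reach Bob, Karl, Pia.
Found Bob.

Yes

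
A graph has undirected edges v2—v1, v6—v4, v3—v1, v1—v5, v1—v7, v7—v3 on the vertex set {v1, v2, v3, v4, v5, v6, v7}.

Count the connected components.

From v1: component {v1, v2, v3, v5, v7}.
From v4: component {v4, v6}.
That's 2 components.

2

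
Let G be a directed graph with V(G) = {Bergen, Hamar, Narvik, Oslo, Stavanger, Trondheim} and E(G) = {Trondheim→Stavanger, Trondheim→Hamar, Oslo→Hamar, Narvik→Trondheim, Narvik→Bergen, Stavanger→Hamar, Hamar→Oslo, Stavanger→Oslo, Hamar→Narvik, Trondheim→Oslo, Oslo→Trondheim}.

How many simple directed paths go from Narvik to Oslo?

Narvik→Trondheim→Hamar→Oslo
Narvik→Trondheim→Oslo
Narvik→Trondheim→Stavanger→Hamar→Oslo
Narvik→Trondheim→Stavanger→Oslo

4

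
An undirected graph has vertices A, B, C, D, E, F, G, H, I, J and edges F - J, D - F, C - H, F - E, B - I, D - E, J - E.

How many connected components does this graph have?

5

From A: component {A}.
From B: component {B, I}.
From C: component {C, H}.
From D: component {D, E, F, J}.
From G: component {G}.
That's 5 components.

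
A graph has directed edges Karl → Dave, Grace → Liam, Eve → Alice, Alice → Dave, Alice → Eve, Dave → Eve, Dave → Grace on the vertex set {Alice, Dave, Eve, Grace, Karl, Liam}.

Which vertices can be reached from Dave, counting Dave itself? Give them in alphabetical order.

Start at Dave.
Its neighbours: Eve, Grace.
Then their neighbours: Alice, Liam.
Nothing further is reachable.

Alice, Dave, Eve, Grace, Liam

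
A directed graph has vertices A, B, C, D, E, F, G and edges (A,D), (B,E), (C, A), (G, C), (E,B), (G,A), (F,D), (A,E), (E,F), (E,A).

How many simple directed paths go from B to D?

2

B→E→A→D
B→E→F→D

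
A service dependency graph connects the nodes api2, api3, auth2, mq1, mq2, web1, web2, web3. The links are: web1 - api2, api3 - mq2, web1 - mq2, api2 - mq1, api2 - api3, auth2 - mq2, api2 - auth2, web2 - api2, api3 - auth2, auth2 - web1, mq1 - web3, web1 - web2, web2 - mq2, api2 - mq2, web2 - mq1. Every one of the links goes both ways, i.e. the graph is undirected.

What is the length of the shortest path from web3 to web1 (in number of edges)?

3

Distance 0: web3.
Distance 1: mq1.
Distance 2: api2, web2.
Distance 3: api3, auth2, mq2, web1 — contains web1.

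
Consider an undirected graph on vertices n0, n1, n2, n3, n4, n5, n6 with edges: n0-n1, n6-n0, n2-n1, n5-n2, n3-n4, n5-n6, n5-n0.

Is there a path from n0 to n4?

No

Explore from n0.
Distance 1: reach n1, n5, n6.
Distance 2: reach n2.
The search is exhausted without reaching n4; it lies in a different component.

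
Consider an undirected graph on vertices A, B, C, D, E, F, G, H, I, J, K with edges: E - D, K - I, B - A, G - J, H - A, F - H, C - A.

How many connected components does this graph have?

From A: component {A, B, C, F, H}.
From D: component {D, E}.
From G: component {G, J}.
From I: component {I, K}.
That's 4 components.

4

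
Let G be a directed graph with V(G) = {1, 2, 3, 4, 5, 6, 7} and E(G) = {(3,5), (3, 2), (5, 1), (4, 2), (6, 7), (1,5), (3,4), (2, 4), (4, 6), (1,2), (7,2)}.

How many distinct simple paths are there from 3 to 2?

4

3→2
3→4→2
3→4→6→7→2
3→5→1→2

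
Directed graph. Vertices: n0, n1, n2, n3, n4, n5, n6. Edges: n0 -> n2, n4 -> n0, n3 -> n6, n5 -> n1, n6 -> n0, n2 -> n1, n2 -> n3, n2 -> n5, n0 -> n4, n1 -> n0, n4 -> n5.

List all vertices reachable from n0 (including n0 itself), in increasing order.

Start at n0.
Its neighbours: n2, n4.
Then their neighbours: n1, n3, n5.
Then next layer: n6.
Every vertex is now reached.

n0, n1, n2, n3, n4, n5, n6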